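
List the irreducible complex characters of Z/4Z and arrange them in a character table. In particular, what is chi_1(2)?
Character table of Z/4Z (irreps indexed chi_0,...,chi_3 with chi_k(m) = zeta_4^(k*m), zeta_4 = exp(2*pi*i/4)):
  irrep \ class  {0} (size 1)  {1} (size 1)  {2} (size 1)  {3} (size 1)
  chi_0          1             1             1             1           
  chi_1          1             I             -1            -I          
  chi_2          1             -1            1             -1          
  chi_3          1             -I            -1            I           

Spot check: chi_1(2) = zeta_4^(1*2) = zeta_4^2 = -1.

Working: Z/4Z is abelian, so all 4 irreducible complex representations are 1-dimensional. They are given by chi_k(m) = zeta_4^(k*m) for k = 0,...,3. Row orthogonality: sum_m chi_k(m) conj(chi_l(m)) = 4 * [k = l].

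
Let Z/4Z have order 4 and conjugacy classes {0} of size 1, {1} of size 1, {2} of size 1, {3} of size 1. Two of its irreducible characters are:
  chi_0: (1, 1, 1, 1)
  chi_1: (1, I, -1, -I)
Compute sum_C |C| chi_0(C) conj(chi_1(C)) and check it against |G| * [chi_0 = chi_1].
Sum = 0; so <chi_0, chi_1> = 0 (distinct irreducibles are orthogonal).

Solution. Compute term by term over conjugacy classes (|C| * chi_0(C) * conj(chi_1(C))):
  1*(1)*conj(1) + 1*(1)*conj(I) + 1*(1)*conj(-1) + 1*(1)*conj(-I)
  = (1) + (-I) + (-1) + (I)
  = 0.
(Exp terms are combined using exp(i*s)*conj(exp(i*t)) = exp(i*(s-t)), and sums of them are collapsed using the identity that for every m > 1 the m distinct m-th roots of unity sum to 0, e.g. 1 + exp(2*I*pi/3) + exp(-2*I*pi/3) = 0.)
Dividing by |G| = 4 gives 0/4 = 0, matching the row-orthogonality relation <chi_0, chi_1> = [chi_0 = chi_1].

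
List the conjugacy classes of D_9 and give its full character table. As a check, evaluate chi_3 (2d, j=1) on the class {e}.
Conjugacy classes: {e} of size 1, {r^1, r^8} of size 2, {r^2, r^7} of size 2, {r^3, r^6} of size 2, {r^4, r^5} of size 2, {s, sr, ..., sr^8} of size 9.
Character table:
  irrep \ class              {e} (size 1)  {r^1, r^8} (size 2)  {r^2, r^7} (size 2)  {r^3, r^6} (size 2)  {r^4, r^5} (size 2)  {s, sr, ..., sr^8} (size 9)
  chi_1 (triv)               1             1                    1                    1                    1                    1                          
  chi_2 (sign: r->1, s->-1)  1             1                    1                    1                    1                    -1                         
  chi_3 (2d, j=1)            2             2*cos(2*pi/9)        2*cos(4*pi/9)        -1                   -2*cos(pi/9)         0                          
  chi_4 (2d, j=2)            2             2*cos(4*pi/9)        -2*cos(pi/9)         -1                   2*cos(2*pi/9)        0                          
  chi_5 (2d, j=3)            2             -1                   -1                   2                    -1                   0                          
  chi_6 (2d, j=4)            2             -2*cos(pi/9)         2*cos(2*pi/9)        -1                   2*cos(4*pi/9)        0                          

Spot check: chi_3 (2d, j=1) on {e} = 2.

Justification: D_9 has order 2*9 = 18 with 6 conjugacy classes, hence 6 irreducibles. Sum of squared dims 1 + 1 + 4 + 4 + 4 + 4 = 18 = |G|. Linear characters come from the abelianisation; the 2-dimensional irreps have character r^k -> 2*cos(2*pi*j*k/9), reflections -> 0.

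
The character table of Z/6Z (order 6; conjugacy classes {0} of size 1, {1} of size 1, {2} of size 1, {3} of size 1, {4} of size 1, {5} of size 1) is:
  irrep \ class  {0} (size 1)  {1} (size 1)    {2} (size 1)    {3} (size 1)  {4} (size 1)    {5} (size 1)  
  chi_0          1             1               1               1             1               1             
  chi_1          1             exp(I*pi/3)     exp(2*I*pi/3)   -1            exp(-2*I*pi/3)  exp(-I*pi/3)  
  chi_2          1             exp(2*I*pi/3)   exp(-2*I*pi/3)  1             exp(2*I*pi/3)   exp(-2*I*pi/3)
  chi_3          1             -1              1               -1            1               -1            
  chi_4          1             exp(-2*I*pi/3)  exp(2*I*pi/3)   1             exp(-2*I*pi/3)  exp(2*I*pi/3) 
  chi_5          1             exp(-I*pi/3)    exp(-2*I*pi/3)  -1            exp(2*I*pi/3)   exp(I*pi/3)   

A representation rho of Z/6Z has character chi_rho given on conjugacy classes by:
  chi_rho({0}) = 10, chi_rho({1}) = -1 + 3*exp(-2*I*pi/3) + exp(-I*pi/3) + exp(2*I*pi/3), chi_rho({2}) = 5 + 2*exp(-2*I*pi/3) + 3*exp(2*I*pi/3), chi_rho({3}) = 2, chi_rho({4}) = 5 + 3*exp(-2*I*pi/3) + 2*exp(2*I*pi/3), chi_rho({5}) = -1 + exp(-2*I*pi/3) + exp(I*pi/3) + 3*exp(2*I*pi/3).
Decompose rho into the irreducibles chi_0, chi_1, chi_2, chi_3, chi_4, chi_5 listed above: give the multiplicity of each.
Multiplicities: chi_0: 2, chi_1: 0, chi_2: 1, chi_3: 3, chi_4: 3, chi_5: 1.

Reasoning: Use <chi_rho, chi> = (1/|G|) sum_C |C| * chi_rho(C) * conj(chi(C)) with |G| = 6 for each irreducible chi in the table:
  <chi_rho, chi_0> = (1/6)[1*(10)*conj(1) + 1*(-1 + 3*exp(-2*I*pi/3) + exp(-I*pi/3) + exp(2*I*pi/3))*conj(1) + 1*(5 + 2*exp(-2*I*pi/3) + 3*exp(2*I*pi/3))*conj(1) + 1*(2)*conj(1) + 1*(5 + 3*exp(-2*I*pi/3) + 2*exp(2*I*pi/3))*conj(1) + 1*(-1 + exp(-2*I*pi/3) + exp(I*pi/3) + 3*exp(2*I*pi/3))*conj(1)]
      = (1/6)[(10) + (-1 + 3*exp(-2*I*pi/3) + exp(-I*pi/3) + exp(2*I*pi/3)) + (5 + 2*exp(-2*I*pi/3) + 3*exp(2*I*pi/3)) + (2) + (5 + 3*exp(-2*I*pi/3) + 2*exp(2*I*pi/3)) + (-1 + exp(-2*I*pi/3) + exp(I*pi/3) + 3*exp(2*I*pi/3))] = 12/6 = 2
  <chi_rho, chi_1> = (1/6)[1*(10)*conj(1) + 1*(-1 + 3*exp(-2*I*pi/3) + exp(-I*pi/3) + exp(2*I*pi/3))*conj(exp(I*pi/3)) + 1*(5 + 2*exp(-2*I*pi/3) + 3*exp(2*I*pi/3))*conj(exp(2*I*pi/3)) + 1*(2)*conj(-1) + 1*(5 + 3*exp(-2*I*pi/3) + 2*exp(2*I*pi/3))*conj(exp(-2*I*pi/3)) + 1*(-1 + exp(-2*I*pi/3) + exp(I*pi/3) + 3*exp(2*I*pi/3))*conj(exp(-I*pi/3))]
      = (1/6)[(10) + (-3 + exp(-2*I*pi/3) - exp(-I*pi/3) + exp(I*pi/3)) + (3 + 5*exp(-2*I*pi/3) + 2*exp(2*I*pi/3)) + (-2) + (3 + 2*exp(-2*I*pi/3) + 5*exp(2*I*pi/3)) + (-3 - exp(I*pi/3) + exp(-I*pi/3) + exp(2*I*pi/3))] = 0/6 = 0
  <chi_rho, chi_2> = (1/6)[1*(10)*conj(1) + 1*(-1 + 3*exp(-2*I*pi/3) + exp(-I*pi/3) + exp(2*I*pi/3))*conj(exp(2*I*pi/3)) + 1*(5 + 2*exp(-2*I*pi/3) + 3*exp(2*I*pi/3))*conj(exp(-2*I*pi/3)) + 1*(2)*conj(1) + 1*(5 + 3*exp(-2*I*pi/3) + 2*exp(2*I*pi/3))*conj(exp(2*I*pi/3)) + 1*(-1 + exp(-2*I*pi/3) + exp(I*pi/3) + 3*exp(2*I*pi/3))*conj(exp(-2*I*pi/3))]
      = (1/6)[(10) + (-exp(-2*I*pi/3) + 3*exp(2*I*pi/3)) + (2 + 3*exp(-2*I*pi/3) + 5*exp(2*I*pi/3)) + (2) + (2 + 5*exp(-2*I*pi/3) + 3*exp(2*I*pi/3)) + (3*exp(-2*I*pi/3) - exp(2*I*pi/3))] = 6/6 = 1
  <chi_rho, chi_3> = (1/6)[1*(10)*conj(1) + 1*(-1 + 3*exp(-2*I*pi/3) + exp(-I*pi/3) + exp(2*I*pi/3))*conj(-1) + 1*(5 + 2*exp(-2*I*pi/3) + 3*exp(2*I*pi/3))*conj(1) + 1*(2)*conj(-1) + 1*(5 + 3*exp(-2*I*pi/3) + 2*exp(2*I*pi/3))*conj(1) + 1*(-1 + exp(-2*I*pi/3) + exp(I*pi/3) + 3*exp(2*I*pi/3))*conj(-1)]
      = (1/6)[(10) + (1 - exp(2*I*pi/3) - exp(-I*pi/3) - 3*exp(-2*I*pi/3)) + (5 + 2*exp(-2*I*pi/3) + 3*exp(2*I*pi/3)) + (-2) + (5 + 3*exp(-2*I*pi/3) + 2*exp(2*I*pi/3)) + (1 - 3*exp(2*I*pi/3) - exp(I*pi/3) - exp(-2*I*pi/3))] = 18/6 = 3
  <chi_rho, chi_4> = (1/6)[1*(10)*conj(1) + 1*(-1 + 3*exp(-2*I*pi/3) + exp(-I*pi/3) + exp(2*I*pi/3))*conj(exp(-2*I*pi/3)) + 1*(5 + 2*exp(-2*I*pi/3) + 3*exp(2*I*pi/3))*conj(exp(2*I*pi/3)) + 1*(2)*conj(1) + 1*(5 + 3*exp(-2*I*pi/3) + 2*exp(2*I*pi/3))*conj(exp(-2*I*pi/3)) + 1*(-1 + exp(-2*I*pi/3) + exp(I*pi/3) + 3*exp(2*I*pi/3))*conj(exp(2*I*pi/3))]
      = (1/6)[(10) + (3 + exp(-2*I*pi/3) - exp(2*I*pi/3) + exp(I*pi/3)) + (3 + 5*exp(-2*I*pi/3) + 2*exp(2*I*pi/3)) + (2) + (3 + 2*exp(-2*I*pi/3) + 5*exp(2*I*pi/3)) + (3 + exp(-I*pi/3) + exp(2*I*pi/3) - exp(-2*I*pi/3))] = 18/6 = 3
  <chi_rho, chi_5> = (1/6)[1*(10)*conj(1) + 1*(-1 + 3*exp(-2*I*pi/3) + exp(-I*pi/3) + exp(2*I*pi/3))*conj(exp(-I*pi/3)) + 1*(5 + 2*exp(-2*I*pi/3) + 3*exp(2*I*pi/3))*conj(exp(-2*I*pi/3)) + 1*(2)*conj(-1) + 1*(5 + 3*exp(-2*I*pi/3) + 2*exp(2*I*pi/3))*conj(exp(2*I*pi/3)) + 1*(-1 + exp(-2*I*pi/3) + exp(I*pi/3) + 3*exp(2*I*pi/3))*conj(exp(I*pi/3))]
      = (1/6)[(10) + (3*exp(-I*pi/3) - exp(I*pi/3)) + (2 + 3*exp(-2*I*pi/3) + 5*exp(2*I*pi/3)) + (-2) + (2 + 5*exp(-2*I*pi/3) + 3*exp(2*I*pi/3)) + (-exp(-I*pi/3) + 3*exp(I*pi/3))] = 6/6 = 1
(Exp terms are combined using exp(i*s)*conj(exp(i*t)) = exp(i*(s-t)), and sums of them are collapsed using the identity that for every m > 1 the m distinct m-th roots of unity sum to 0, e.g. 1 + exp(2*I*pi/3) + exp(-2*I*pi/3) = 0.)
Dimension check: dim(rho) = sum (mult * dim) = 2*1 + 0*1 + 1*1 + 3*1 + 3*1 + 1*1 = 10 = chi_rho(e) = 10.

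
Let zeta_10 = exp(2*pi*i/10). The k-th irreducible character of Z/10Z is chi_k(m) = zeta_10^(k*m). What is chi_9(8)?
chi_9(8) = zeta_10^72 = exp(2*I*pi/5)

Working: chi_9(8) = zeta_10^(9*8) = zeta_10^72. Since zeta_10^10 = 1, this equals zeta_10^2 = exp(2*pi*i*2/10) = exp(2*I*pi/5).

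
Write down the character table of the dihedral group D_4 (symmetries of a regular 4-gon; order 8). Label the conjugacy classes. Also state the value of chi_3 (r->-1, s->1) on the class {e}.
Conjugacy classes: {e} of size 1, {r^2} of size 1, {r^1, r^3} of size 2, {s, sr^2, ...} of size 2, {sr, sr^3, ...} of size 2.
Character table:
  irrep \ class              {e} (size 1)  {r^2} (size 1)  {r^1, r^3} (size 2)  {s, sr^2, ...} (size 2)  {sr, sr^3, ...} (size 2)
  chi_1 (triv)               1             1               1                    1                        1                       
  chi_2 (sign: r->1, s->-1)  1             1               1                    -1                       -1                      
  chi_3 (r->-1, s->1)        1             1               -1                   1                        -1                      
  chi_4 (r->-1, s->-1)       1             1               -1                   -1                       1                       
  chi_5 (2d, j=1)            2             -2              0                    0                        0                       

Spot check: chi_3 (r->-1, s->1) on {e} = 1.

Why: D_4 has order 2*4 = 8 with 5 conjugacy classes, hence 5 irreducibles. Sum of squared dims 1 + 1 + 1 + 1 + 4 = 8 = |G|. Linear characters come from the abelianisation; the 2-dimensional irreps have character r^k -> 2*cos(2*pi*j*k/4), reflections -> 0.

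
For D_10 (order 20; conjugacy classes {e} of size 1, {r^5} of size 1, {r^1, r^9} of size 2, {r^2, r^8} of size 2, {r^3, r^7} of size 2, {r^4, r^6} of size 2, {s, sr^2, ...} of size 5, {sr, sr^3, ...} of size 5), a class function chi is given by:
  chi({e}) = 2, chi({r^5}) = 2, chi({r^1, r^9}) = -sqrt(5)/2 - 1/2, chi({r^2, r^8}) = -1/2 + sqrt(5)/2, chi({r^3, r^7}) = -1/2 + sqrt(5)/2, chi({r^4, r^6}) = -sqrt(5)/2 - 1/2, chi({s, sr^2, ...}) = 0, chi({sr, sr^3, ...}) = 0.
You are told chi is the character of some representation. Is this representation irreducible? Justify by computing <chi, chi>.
Irreducible: <chi, chi> = 1.

Derivation: <chi, chi> = (1/|G|) sum_C |C| * |chi(C)|^2 = (1/20)[1*|2|^2 + 1*|2|^2 + 2*|-sqrt(5)/2 - 1/2|^2 + 2*|-1/2 + sqrt(5)/2|^2 + 2*|-1/2 + sqrt(5)/2|^2 + 2*|-sqrt(5)/2 - 1/2|^2 + 5*|0|^2 + 5*|0|^2]
  = (1/20)[(4) + (4) + (sqrt(5) + 3) + (3 - sqrt(5)) + (3 - sqrt(5)) + (sqrt(5) + 3) + (0) + (0)] = 20/20 = 1.
A character is irreducible iff <chi, chi> = 1, so this representation is irreducible.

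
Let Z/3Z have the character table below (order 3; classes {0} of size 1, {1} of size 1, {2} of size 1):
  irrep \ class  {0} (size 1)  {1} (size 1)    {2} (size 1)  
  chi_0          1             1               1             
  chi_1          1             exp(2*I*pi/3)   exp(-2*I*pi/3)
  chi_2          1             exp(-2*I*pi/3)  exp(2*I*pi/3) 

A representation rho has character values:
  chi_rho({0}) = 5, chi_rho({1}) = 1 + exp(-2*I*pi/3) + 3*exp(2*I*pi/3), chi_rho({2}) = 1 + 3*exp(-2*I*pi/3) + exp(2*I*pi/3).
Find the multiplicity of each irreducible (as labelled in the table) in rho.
Multiplicities: chi_0: 1, chi_1: 3, chi_2: 1.

Reasoning: Use <chi_rho, chi> = (1/|G|) sum_C |C| * chi_rho(C) * conj(chi(C)) with |G| = 3 for each irreducible chi in the table:
  <chi_rho, chi_0> = (1/3)[1*(5)*conj(1) + 1*(1 + exp(-2*I*pi/3) + 3*exp(2*I*pi/3))*conj(1) + 1*(1 + 3*exp(-2*I*pi/3) + exp(2*I*pi/3))*conj(1)]
      = (1/3)[(5) + (1 + exp(-2*I*pi/3) + 3*exp(2*I*pi/3)) + (1 + 3*exp(-2*I*pi/3) + exp(2*I*pi/3))] = 3/3 = 1
  <chi_rho, chi_1> = (1/3)[1*(5)*conj(1) + 1*(1 + exp(-2*I*pi/3) + 3*exp(2*I*pi/3))*conj(exp(2*I*pi/3)) + 1*(1 + 3*exp(-2*I*pi/3) + exp(2*I*pi/3))*conj(exp(-2*I*pi/3))]
      = (1/3)[(5) + (2) + (2)] = 9/3 = 3
  <chi_rho, chi_2> = (1/3)[1*(5)*conj(1) + 1*(1 + exp(-2*I*pi/3) + 3*exp(2*I*pi/3))*conj(exp(-2*I*pi/3)) + 1*(1 + 3*exp(-2*I*pi/3) + exp(2*I*pi/3))*conj(exp(2*I*pi/3))]
      = (1/3)[(5) + (1 + 3*exp(-2*I*pi/3) + exp(2*I*pi/3)) + (1 + exp(-2*I*pi/3) + 3*exp(2*I*pi/3))] = 3/3 = 1
(Exp terms are combined using exp(i*s)*conj(exp(i*t)) = exp(i*(s-t)), and sums of them are collapsed using the identity that for every m > 1 the m distinct m-th roots of unity sum to 0, e.g. 1 + exp(2*I*pi/3) + exp(-2*I*pi/3) = 0.)
Dimension check: dim(rho) = sum (mult * dim) = 1*1 + 3*1 + 1*1 = 5 = chi_rho(e) = 5.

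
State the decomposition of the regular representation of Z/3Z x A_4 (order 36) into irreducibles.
Each irreducible V_i of dimension d_i appears with multiplicity d_i, i.e. rho_reg = (direct sum over all irreducibles V_i) d_i V_i. The irreducible dimensions for Z/3Z x A_4 are 1, 1, 1, 1, 1, 1, 1, 1, 1, 3, 3, 3: 9 irreducibles of dimension 1, each with multiplicity 1; 3 irreducibles of dimension 3, each with multiplicity 3. Total dimension 9*1*1 + 3*3*3 = 36 = |G|.

Solution. General theorem: in the regular representation of a finite group G, each irreducible appears with multiplicity equal to its dimension. Check: dim(rho_reg) = sum d_i^2 = 1 + 1 + 1 + 1 + 1 + 1 + 1 + 1 + 1 + 9 + 9 + 9 = 36 = |G|.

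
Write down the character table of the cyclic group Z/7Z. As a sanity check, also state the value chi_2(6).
Character table of Z/7Z (irreps indexed chi_0,...,chi_6 with chi_k(m) = zeta_7^(k*m), zeta_7 = exp(2*pi*i/7)):
  irrep \ class  {0} (size 1)  {1} (size 1)    {2} (size 1)    {3} (size 1)    {4} (size 1)    {5} (size 1)    {6} (size 1)  
  chi_0          1             1               1               1               1               1               1             
  chi_1          1             exp(2*I*pi/7)   exp(4*I*pi/7)   exp(6*I*pi/7)   exp(-6*I*pi/7)  exp(-4*I*pi/7)  exp(-2*I*pi/7)
  chi_2          1             exp(4*I*pi/7)   exp(-6*I*pi/7)  exp(-2*I*pi/7)  exp(2*I*pi/7)   exp(6*I*pi/7)   exp(-4*I*pi/7)
  chi_3          1             exp(6*I*pi/7)   exp(-2*I*pi/7)  exp(4*I*pi/7)   exp(-4*I*pi/7)  exp(2*I*pi/7)   exp(-6*I*pi/7)
  chi_4          1             exp(-6*I*pi/7)  exp(2*I*pi/7)   exp(-4*I*pi/7)  exp(4*I*pi/7)   exp(-2*I*pi/7)  exp(6*I*pi/7) 
  chi_5          1             exp(-4*I*pi/7)  exp(6*I*pi/7)   exp(2*I*pi/7)   exp(-2*I*pi/7)  exp(-6*I*pi/7)  exp(4*I*pi/7) 
  chi_6          1             exp(-2*I*pi/7)  exp(-4*I*pi/7)  exp(-6*I*pi/7)  exp(6*I*pi/7)   exp(4*I*pi/7)   exp(2*I*pi/7) 

Spot check: chi_2(6) = zeta_7^(2*6) = zeta_7^12 = exp(-4*I*pi/7).

Justification: Z/7Z is abelian, so all 7 irreducible complex representations are 1-dimensional. They are given by chi_k(m) = zeta_7^(k*m) for k = 0,...,6. Row orthogonality: sum_m chi_k(m) conj(chi_l(m)) = 7 * [k = l].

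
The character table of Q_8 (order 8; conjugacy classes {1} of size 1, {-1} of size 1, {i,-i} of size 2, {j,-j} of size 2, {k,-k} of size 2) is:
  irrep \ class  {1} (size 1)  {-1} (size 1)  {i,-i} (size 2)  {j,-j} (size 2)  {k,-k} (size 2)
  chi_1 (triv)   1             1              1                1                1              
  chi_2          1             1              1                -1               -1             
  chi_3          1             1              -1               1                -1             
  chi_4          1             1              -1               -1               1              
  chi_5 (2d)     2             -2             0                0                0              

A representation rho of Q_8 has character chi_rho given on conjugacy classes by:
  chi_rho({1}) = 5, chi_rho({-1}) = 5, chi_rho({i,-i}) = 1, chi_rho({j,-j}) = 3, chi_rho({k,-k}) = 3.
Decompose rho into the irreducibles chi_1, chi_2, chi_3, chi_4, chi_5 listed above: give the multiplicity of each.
Multiplicities: chi_1: 3, chi_2: 0, chi_3: 1, chi_4: 1, chi_5: 0.

Reasoning: Use <chi_rho, chi> = (1/|G|) sum_C |C| * chi_rho(C) * conj(chi(C)) with |G| = 8 for each irreducible chi in the table:
  <chi_rho, chi_1> = (1/8)[1*(5)*conj(1) + 1*(5)*conj(1) + 2*(1)*conj(1) + 2*(3)*conj(1) + 2*(3)*conj(1)]
      = (1/8)[(5) + (5) + (2) + (6) + (6)] = 24/8 = 3
  <chi_rho, chi_2> = (1/8)[1*(5)*conj(1) + 1*(5)*conj(1) + 2*(1)*conj(1) + 2*(3)*conj(-1) + 2*(3)*conj(-1)]
      = (1/8)[(5) + (5) + (2) + (-6) + (-6)] = 0/8 = 0
  <chi_rho, chi_3> = (1/8)[1*(5)*conj(1) + 1*(5)*conj(1) + 2*(1)*conj(-1) + 2*(3)*conj(1) + 2*(3)*conj(-1)]
      = (1/8)[(5) + (5) + (-2) + (6) + (-6)] = 8/8 = 1
  <chi_rho, chi_4> = (1/8)[1*(5)*conj(1) + 1*(5)*conj(1) + 2*(1)*conj(-1) + 2*(3)*conj(-1) + 2*(3)*conj(1)]
      = (1/8)[(5) + (5) + (-2) + (-6) + (6)] = 8/8 = 1
  <chi_rho, chi_5> = (1/8)[1*(5)*conj(2) + 1*(5)*conj(-2) + 2*(1)*conj(0) + 2*(3)*conj(0) + 2*(3)*conj(0)]
      = (1/8)[(10) + (-10) + (0) + (0) + (0)] = 0/8 = 0
Dimension check: dim(rho) = sum (mult * dim) = 3*1 + 0*1 + 1*1 + 1*1 + 0*2 = 5 = chi_rho(e) = 5.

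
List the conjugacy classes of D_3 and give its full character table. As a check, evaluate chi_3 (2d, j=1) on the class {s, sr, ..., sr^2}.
Conjugacy classes: {e} of size 1, {r^1, r^2} of size 2, {s, sr, ..., sr^2} of size 3.
Character table:
  irrep \ class              {e} (size 1)  {r^1, r^2} (size 2)  {s, sr, ..., sr^2} (size 3)
  chi_1 (triv)               1             1                    1                          
  chi_2 (sign: r->1, s->-1)  1             1                    -1                         
  chi_3 (2d, j=1)            2             -1                   0                          

Spot check: chi_3 (2d, j=1) on {s, sr, ..., sr^2} = 0.

Derivation: D_3 has order 2*3 = 6 with 3 conjugacy classes, hence 3 irreducibles. Sum of squared dims 1 + 1 + 4 = 6 = |G|. Linear characters come from the abelianisation; the 2-dimensional irreps have character r^k -> 2*cos(2*pi*j*k/3), reflections -> 0.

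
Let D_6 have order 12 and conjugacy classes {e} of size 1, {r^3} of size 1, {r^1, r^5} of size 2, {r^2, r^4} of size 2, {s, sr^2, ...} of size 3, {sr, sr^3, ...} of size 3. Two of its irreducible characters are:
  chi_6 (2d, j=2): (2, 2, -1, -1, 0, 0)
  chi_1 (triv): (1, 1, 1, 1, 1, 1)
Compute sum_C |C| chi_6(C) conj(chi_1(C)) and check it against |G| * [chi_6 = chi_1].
Sum = 0; so <chi_6, chi_1> = 0 (distinct irreducibles are orthogonal).

Working: Compute term by term over conjugacy classes (|C| * chi_6(C) * conj(chi_1(C))):
  1*(2)*conj(1) + 1*(2)*conj(1) + 2*(-1)*conj(1) + 2*(-1)*conj(1) + 3*(0)*conj(1) + 3*(0)*conj(1)
  = (2) + (2) + (-2) + (-2) + (0) + (0)
  = 0.
Dividing by |G| = 12 gives 0/12 = 0, matching the row-orthogonality relation <chi_6, chi_1> = [chi_6 = chi_1].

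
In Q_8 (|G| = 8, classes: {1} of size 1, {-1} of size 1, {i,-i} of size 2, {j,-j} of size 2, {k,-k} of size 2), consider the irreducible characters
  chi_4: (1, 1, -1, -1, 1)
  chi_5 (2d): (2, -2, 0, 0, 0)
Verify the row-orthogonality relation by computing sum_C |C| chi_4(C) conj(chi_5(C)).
Sum = 0; so <chi_4, chi_5> = 0 (distinct irreducibles are orthogonal).

Working: Compute term by term over conjugacy classes (|C| * chi_4(C) * conj(chi_5(C))):
  1*(1)*conj(2) + 1*(1)*conj(-2) + 2*(-1)*conj(0) + 2*(-1)*conj(0) + 2*(1)*conj(0)
  = (2) + (-2) + (0) + (0) + (0)
  = 0.
Dividing by |G| = 8 gives 0/8 = 0, matching the row-orthogonality relation <chi_4, chi_5> = [chi_4 = chi_5].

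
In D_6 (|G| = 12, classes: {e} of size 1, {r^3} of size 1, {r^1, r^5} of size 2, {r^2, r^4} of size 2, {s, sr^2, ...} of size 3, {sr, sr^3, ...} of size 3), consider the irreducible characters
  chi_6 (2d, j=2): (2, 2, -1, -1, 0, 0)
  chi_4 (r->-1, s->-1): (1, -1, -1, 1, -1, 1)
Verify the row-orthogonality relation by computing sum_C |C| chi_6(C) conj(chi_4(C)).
Sum = 0; so <chi_6, chi_4> = 0 (distinct irreducibles are orthogonal).

Compute term by term over conjugacy classes (|C| * chi_6(C) * conj(chi_4(C))):
  1*(2)*conj(1) + 1*(2)*conj(-1) + 2*(-1)*conj(-1) + 2*(-1)*conj(1) + 3*(0)*conj(-1) + 3*(0)*conj(1)
  = (2) + (-2) + (2) + (-2) + (0) + (0)
  = 0.
Dividing by |G| = 12 gives 0/12 = 0, matching the row-orthogonality relation <chi_6, chi_4> = [chi_6 = chi_4].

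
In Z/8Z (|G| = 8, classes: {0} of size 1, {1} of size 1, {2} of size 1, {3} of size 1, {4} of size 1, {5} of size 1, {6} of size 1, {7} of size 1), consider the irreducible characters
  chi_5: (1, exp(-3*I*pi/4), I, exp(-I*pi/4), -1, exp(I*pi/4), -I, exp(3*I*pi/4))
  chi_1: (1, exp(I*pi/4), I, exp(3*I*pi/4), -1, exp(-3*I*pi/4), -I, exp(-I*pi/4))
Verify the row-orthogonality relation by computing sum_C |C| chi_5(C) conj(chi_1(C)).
Sum = 0; so <chi_5, chi_1> = 0 (distinct irreducibles are orthogonal).

Reasoning: Compute term by term over conjugacy classes (|C| * chi_5(C) * conj(chi_1(C))):
  1*(1)*conj(1) + 1*(exp(-3*I*pi/4))*conj(exp(I*pi/4)) + 1*(I)*conj(I) + 1*(exp(-I*pi/4))*conj(exp(3*I*pi/4)) + 1*(-1)*conj(-1) + 1*(exp(I*pi/4))*conj(exp(-3*I*pi/4)) + 1*(-I)*conj(-I) + 1*(exp(3*I*pi/4))*conj(exp(-I*pi/4))
  = (1) + (-1) + (1) + (-1) + (1) + (-1) + (1) + (-1)
  = 0.
(Exp terms are combined using exp(i*s)*conj(exp(i*t)) = exp(i*(s-t)), and sums of them are collapsed using the identity that for every m > 1 the m distinct m-th roots of unity sum to 0, e.g. 1 + exp(2*I*pi/3) + exp(-2*I*pi/3) = 0.)
Dividing by |G| = 8 gives 0/8 = 0, matching the row-orthogonality relation <chi_5, chi_1> = [chi_5 = chi_1].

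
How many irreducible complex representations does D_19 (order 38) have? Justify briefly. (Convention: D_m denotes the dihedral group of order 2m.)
11

Reasoning: The number of irreducible complex representations of a finite group equals its number of conjugacy classes. D_19 has 11 conjugacy classes ((n+3)/2 for n odd), so D_19 (order 38) has exactly 11 irreducible complex representations.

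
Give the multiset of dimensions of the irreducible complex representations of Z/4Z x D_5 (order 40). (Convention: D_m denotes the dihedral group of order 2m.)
Dimensions: 1, 1, 1, 1, 1, 1, 1, 1, 2, 2, 2, 2, 2, 2, 2, 2

Details: There are 16 irreducibles (= number of conjugacy classes). Their dimensions d_i satisfy sum d_i^2 = |G| = 40: 1 + 1 + 1 + 1 + 1 + 1 + 1 + 1 + 4 + 4 + 4 + 4 + 4 + 4 + 4 + 4 = 40. (For the product with Z/4Z: each of the 4 1-dim characters of Z/4Z tensors with each irrep of D_5, giving 4 copies of each D_5-dimension.)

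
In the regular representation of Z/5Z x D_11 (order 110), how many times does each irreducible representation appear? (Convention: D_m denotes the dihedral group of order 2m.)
Each irreducible V_i of dimension d_i appears with multiplicity d_i, i.e. rho_reg = (direct sum over all irreducibles V_i) d_i V_i. The irreducible dimensions for Z/5Z x D_11 are 1, 1, 1, 1, 1, 1, 1, 1, 1, 1, 2, 2, 2, 2, 2, 2, 2, 2, 2, 2, 2, 2, 2, 2, 2, 2, 2, 2, 2, 2, 2, 2, 2, 2, 2: 10 irreducibles of dimension 1, each with multiplicity 1; 25 irreducibles of dimension 2, each with multiplicity 2. Total dimension 10*1*1 + 25*2*2 = 110 = |G|.

Details: General theorem: in the regular representation of a finite group G, each irreducible appears with multiplicity equal to its dimension. Check: dim(rho_reg) = sum d_i^2 = 1 + 1 + 1 + 1 + 1 + 1 + 1 + 1 + 1 + 1 + 4 + 4 + 4 + 4 + 4 + 4 + 4 + 4 + 4 + 4 + 4 + 4 + 4 + 4 + 4 + 4 + 4 + 4 + 4 + 4 + 4 + 4 + 4 + 4 + 4 = 110 = |G|.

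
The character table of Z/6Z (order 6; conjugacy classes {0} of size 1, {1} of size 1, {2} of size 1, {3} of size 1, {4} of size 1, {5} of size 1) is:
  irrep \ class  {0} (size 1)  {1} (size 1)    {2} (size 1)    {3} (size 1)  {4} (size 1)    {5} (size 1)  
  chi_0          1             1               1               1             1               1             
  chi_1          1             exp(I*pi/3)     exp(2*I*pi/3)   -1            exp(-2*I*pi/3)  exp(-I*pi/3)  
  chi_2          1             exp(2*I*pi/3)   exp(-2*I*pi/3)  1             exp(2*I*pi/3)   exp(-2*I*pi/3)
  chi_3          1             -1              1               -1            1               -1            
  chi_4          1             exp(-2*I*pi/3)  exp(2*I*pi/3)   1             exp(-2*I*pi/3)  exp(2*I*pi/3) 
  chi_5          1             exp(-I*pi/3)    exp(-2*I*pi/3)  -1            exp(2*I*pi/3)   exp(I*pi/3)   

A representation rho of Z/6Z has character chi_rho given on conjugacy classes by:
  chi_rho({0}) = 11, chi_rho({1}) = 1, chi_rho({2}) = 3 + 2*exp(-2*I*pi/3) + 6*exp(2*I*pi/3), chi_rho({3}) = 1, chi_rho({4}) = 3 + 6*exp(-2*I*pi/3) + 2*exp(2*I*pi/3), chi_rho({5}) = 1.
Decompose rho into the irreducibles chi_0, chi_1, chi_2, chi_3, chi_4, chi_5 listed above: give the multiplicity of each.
Multiplicities: chi_0: 2, chi_1: 3, chi_2: 1, chi_3: 1, chi_4: 3, chi_5: 1.

Use <chi_rho, chi> = (1/|G|) sum_C |C| * chi_rho(C) * conj(chi(C)) with |G| = 6 for each irreducible chi in the table:
  <chi_rho, chi_0> = (1/6)[1*(11)*conj(1) + 1*(1)*conj(1) + 1*(3 + 2*exp(-2*I*pi/3) + 6*exp(2*I*pi/3))*conj(1) + 1*(1)*conj(1) + 1*(3 + 6*exp(-2*I*pi/3) + 2*exp(2*I*pi/3))*conj(1) + 1*(1)*conj(1)]
      = (1/6)[(11) + (1) + (3 + 2*exp(-2*I*pi/3) + 6*exp(2*I*pi/3)) + (1) + (3 + 6*exp(-2*I*pi/3) + 2*exp(2*I*pi/3)) + (1)] = 12/6 = 2
  <chi_rho, chi_1> = (1/6)[1*(11)*conj(1) + 1*(1)*conj(exp(I*pi/3)) + 1*(3 + 2*exp(-2*I*pi/3) + 6*exp(2*I*pi/3))*conj(exp(2*I*pi/3)) + 1*(1)*conj(-1) + 1*(3 + 6*exp(-2*I*pi/3) + 2*exp(2*I*pi/3))*conj(exp(-2*I*pi/3)) + 1*(1)*conj(exp(-I*pi/3))]
      = (1/6)[(11) + (exp(-2*I*pi/3) + exp(-I*pi/3) + exp(I*pi/3)) + (6 + 3*exp(-2*I*pi/3) + 2*exp(2*I*pi/3)) + (-1) + (6 + 2*exp(-2*I*pi/3) + 3*exp(2*I*pi/3)) + (exp(-I*pi/3) + exp(2*I*pi/3) + exp(I*pi/3))] = 18/6 = 3
  <chi_rho, chi_2> = (1/6)[1*(11)*conj(1) + 1*(1)*conj(exp(2*I*pi/3)) + 1*(3 + 2*exp(-2*I*pi/3) + 6*exp(2*I*pi/3))*conj(exp(-2*I*pi/3)) + 1*(1)*conj(1) + 1*(3 + 6*exp(-2*I*pi/3) + 2*exp(2*I*pi/3))*conj(exp(2*I*pi/3)) + 1*(1)*conj(exp(-2*I*pi/3))]
      = (1/6)[(11) + (3*exp(-I*pi/3) + exp(-2*I*pi/3) + 3*exp(2*I*pi/3)) + (2 + 6*exp(-2*I*pi/3) + 3*exp(2*I*pi/3)) + (1) + (2 + 3*exp(-2*I*pi/3) + 6*exp(2*I*pi/3)) + (3*exp(-2*I*pi/3) + exp(2*I*pi/3) + 3*exp(I*pi/3))] = 6/6 = 1
  <chi_rho, chi_3> = (1/6)[1*(11)*conj(1) + 1*(1)*conj(-1) + 1*(3 + 2*exp(-2*I*pi/3) + 6*exp(2*I*pi/3))*conj(1) + 1*(1)*conj(-1) + 1*(3 + 6*exp(-2*I*pi/3) + 2*exp(2*I*pi/3))*conj(1) + 1*(1)*conj(-1)]
      = (1/6)[(11) + (-1) + (3 + 2*exp(-2*I*pi/3) + 6*exp(2*I*pi/3)) + (-1) + (3 + 6*exp(-2*I*pi/3) + 2*exp(2*I*pi/3)) + (-1)] = 6/6 = 1
  <chi_rho, chi_4> = (1/6)[1*(11)*conj(1) + 1*(1)*conj(exp(-2*I*pi/3)) + 1*(3 + 2*exp(-2*I*pi/3) + 6*exp(2*I*pi/3))*conj(exp(2*I*pi/3)) + 1*(1)*conj(1) + 1*(3 + 6*exp(-2*I*pi/3) + 2*exp(2*I*pi/3))*conj(exp(-2*I*pi/3)) + 1*(1)*conj(exp(2*I*pi/3))]
      = (1/6)[(11) + (exp(-2*I*pi/3) + exp(2*I*pi/3) + exp(I*pi/3)) + (6 + 3*exp(-2*I*pi/3) + 2*exp(2*I*pi/3)) + (1) + (6 + 2*exp(-2*I*pi/3) + 3*exp(2*I*pi/3)) + (exp(-2*I*pi/3) + exp(-I*pi/3) + exp(2*I*pi/3))] = 18/6 = 3
  <chi_rho, chi_5> = (1/6)[1*(11)*conj(1) + 1*(1)*conj(exp(-I*pi/3)) + 1*(3 + 2*exp(-2*I*pi/3) + 6*exp(2*I*pi/3))*conj(exp(-2*I*pi/3)) + 1*(1)*conj(-1) + 1*(3 + 6*exp(-2*I*pi/3) + 2*exp(2*I*pi/3))*conj(exp(2*I*pi/3)) + 1*(1)*conj(exp(I*pi/3))]
      = (1/6)[(11) + (3*exp(-I*pi/3) + exp(I*pi/3) + 3*exp(2*I*pi/3)) + (2 + 6*exp(-2*I*pi/3) + 3*exp(2*I*pi/3)) + (-1) + (2 + 3*exp(-2*I*pi/3) + 6*exp(2*I*pi/3)) + (3*exp(-2*I*pi/3) + exp(-I*pi/3) + 3*exp(I*pi/3))] = 6/6 = 1
(Exp terms are combined using exp(i*s)*conj(exp(i*t)) = exp(i*(s-t)), and sums of them are collapsed using the identity that for every m > 1 the m distinct m-th roots of unity sum to 0, e.g. 1 + exp(2*I*pi/3) + exp(-2*I*pi/3) = 0.)
Dimension check: dim(rho) = sum (mult * dim) = 2*1 + 3*1 + 1*1 + 1*1 + 3*1 + 1*1 = 11 = chi_rho(e) = 11.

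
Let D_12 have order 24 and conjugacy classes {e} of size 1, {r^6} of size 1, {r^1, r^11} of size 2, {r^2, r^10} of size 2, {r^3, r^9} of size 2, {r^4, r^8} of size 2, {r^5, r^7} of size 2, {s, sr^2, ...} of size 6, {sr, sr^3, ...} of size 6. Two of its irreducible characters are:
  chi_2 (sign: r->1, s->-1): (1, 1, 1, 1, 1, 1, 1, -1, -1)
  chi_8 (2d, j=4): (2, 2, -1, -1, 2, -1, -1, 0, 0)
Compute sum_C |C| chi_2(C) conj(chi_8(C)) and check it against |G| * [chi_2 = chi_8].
Sum = 0; so <chi_2, chi_8> = 0 (distinct irreducibles are orthogonal).

Why: Compute term by term over conjugacy classes (|C| * chi_2(C) * conj(chi_8(C))):
  1*(1)*conj(2) + 1*(1)*conj(2) + 2*(1)*conj(-1) + 2*(1)*conj(-1) + 2*(1)*conj(2) + 2*(1)*conj(-1) + 2*(1)*conj(-1) + 6*(-1)*conj(0) + 6*(-1)*conj(0)
  = (2) + (2) + (-2) + (-2) + (4) + (-2) + (-2) + (0) + (0)
  = 0.
Dividing by |G| = 24 gives 0/24 = 0, matching the row-orthogonality relation <chi_2, chi_8> = [chi_2 = chi_8].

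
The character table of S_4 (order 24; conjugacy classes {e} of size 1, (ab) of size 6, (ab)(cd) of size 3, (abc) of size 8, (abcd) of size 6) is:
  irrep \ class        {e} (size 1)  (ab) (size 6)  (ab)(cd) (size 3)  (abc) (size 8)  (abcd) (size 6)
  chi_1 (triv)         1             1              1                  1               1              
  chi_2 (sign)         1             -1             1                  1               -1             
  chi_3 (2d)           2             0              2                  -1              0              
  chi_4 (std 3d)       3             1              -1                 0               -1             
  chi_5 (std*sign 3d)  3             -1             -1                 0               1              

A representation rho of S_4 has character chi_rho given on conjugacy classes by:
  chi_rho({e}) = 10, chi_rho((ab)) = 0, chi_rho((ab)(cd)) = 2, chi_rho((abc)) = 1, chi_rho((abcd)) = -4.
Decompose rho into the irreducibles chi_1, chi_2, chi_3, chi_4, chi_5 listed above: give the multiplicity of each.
Multiplicities: chi_1: 0, chi_2: 2, chi_3: 1, chi_4: 2, chi_5: 0.

Reasoning: Use <chi_rho, chi> = (1/|G|) sum_C |C| * chi_rho(C) * conj(chi(C)) with |G| = 24 for each irreducible chi in the table:
  <chi_rho, chi_1> = (1/24)[1*(10)*conj(1) + 6*(0)*conj(1) + 3*(2)*conj(1) + 8*(1)*conj(1) + 6*(-4)*conj(1)]
      = (1/24)[(10) + (0) + (6) + (8) + (-24)] = 0/24 = 0
  <chi_rho, chi_2> = (1/24)[1*(10)*conj(1) + 6*(0)*conj(-1) + 3*(2)*conj(1) + 8*(1)*conj(1) + 6*(-4)*conj(-1)]
      = (1/24)[(10) + (0) + (6) + (8) + (24)] = 48/24 = 2
  <chi_rho, chi_3> = (1/24)[1*(10)*conj(2) + 6*(0)*conj(0) + 3*(2)*conj(2) + 8*(1)*conj(-1) + 6*(-4)*conj(0)]
      = (1/24)[(20) + (0) + (12) + (-8) + (0)] = 24/24 = 1
  <chi_rho, chi_4> = (1/24)[1*(10)*conj(3) + 6*(0)*conj(1) + 3*(2)*conj(-1) + 8*(1)*conj(0) + 6*(-4)*conj(-1)]
      = (1/24)[(30) + (0) + (-6) + (0) + (24)] = 48/24 = 2
  <chi_rho, chi_5> = (1/24)[1*(10)*conj(3) + 6*(0)*conj(-1) + 3*(2)*conj(-1) + 8*(1)*conj(0) + 6*(-4)*conj(1)]
      = (1/24)[(30) + (0) + (-6) + (0) + (-24)] = 0/24 = 0
Dimension check: dim(rho) = sum (mult * dim) = 0*1 + 2*1 + 1*2 + 2*3 + 0*3 = 10 = chi_rho(e) = 10.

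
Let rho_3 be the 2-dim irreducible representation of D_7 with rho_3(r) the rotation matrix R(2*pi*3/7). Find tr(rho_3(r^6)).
chi_{rho_3}(r^6) = 2*cos(2*pi*3*6/7) = -2*cos(pi/7)

Working: rho_3(r^6) is rotation by angle 2*pi*3*6/7, whose trace is 2*cos(2*pi*3*6/7) = -2*cos(pi/7).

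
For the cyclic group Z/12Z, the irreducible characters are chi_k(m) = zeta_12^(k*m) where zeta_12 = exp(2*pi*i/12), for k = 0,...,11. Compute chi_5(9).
chi_5(9) = zeta_12^45 = -I

Argument: chi_5(9) = zeta_12^(5*9) = zeta_12^45. Since zeta_12^12 = 1, this equals zeta_12^9 = exp(2*pi*i*9/12) = -I.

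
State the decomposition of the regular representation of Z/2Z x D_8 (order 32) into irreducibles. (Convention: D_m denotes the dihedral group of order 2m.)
Each irreducible V_i of dimension d_i appears with multiplicity d_i, i.e. rho_reg = (direct sum over all irreducibles V_i) d_i V_i. The irreducible dimensions for Z/2Z x D_8 are 1, 1, 1, 1, 1, 1, 1, 1, 2, 2, 2, 2, 2, 2: 8 irreducibles of dimension 1, each with multiplicity 1; 6 irreducibles of dimension 2, each with multiplicity 2. Total dimension 8*1*1 + 6*2*2 = 32 = |G|.

Proof sketch: General theorem: in the regular representation of a finite group G, each irreducible appears with multiplicity equal to its dimension. Check: dim(rho_reg) = sum d_i^2 = 1 + 1 + 1 + 1 + 1 + 1 + 1 + 1 + 4 + 4 + 4 + 4 + 4 + 4 = 32 = |G|.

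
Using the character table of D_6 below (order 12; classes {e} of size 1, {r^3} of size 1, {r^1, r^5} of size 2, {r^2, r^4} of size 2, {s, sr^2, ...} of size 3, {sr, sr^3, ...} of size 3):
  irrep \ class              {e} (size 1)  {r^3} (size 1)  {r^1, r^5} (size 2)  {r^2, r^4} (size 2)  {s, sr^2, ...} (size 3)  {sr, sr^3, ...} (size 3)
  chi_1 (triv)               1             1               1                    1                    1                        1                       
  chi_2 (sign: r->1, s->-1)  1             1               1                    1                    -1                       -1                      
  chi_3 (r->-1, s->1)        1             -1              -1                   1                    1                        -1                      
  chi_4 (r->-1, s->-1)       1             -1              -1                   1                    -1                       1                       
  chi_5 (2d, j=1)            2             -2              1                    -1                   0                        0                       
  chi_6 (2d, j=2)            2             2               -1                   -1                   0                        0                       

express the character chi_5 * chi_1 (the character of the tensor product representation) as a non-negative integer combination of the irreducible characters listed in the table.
chi_5 tensor chi_1 = chi_5 (all other irreducibles have multiplicity 0).

Proof sketch: The character of a tensor product is the pointwise product (chi_5 * chi_1)(C) = chi_5(C) * chi_1(C):
  {e}: (2)*(1), {r^3}: (-2)*(1), {r^1, r^5}: (1)*(1), {r^2, r^4}: (-1)*(1), {s, sr^2, ...}: (0)*(1), {sr, sr^3, ...}: (0)*(1)
so (chi_5 * chi_1) takes values
  {e} -> 2, {r^3} -> -2, {r^1, r^5} -> 1, {r^2, r^4} -> -1, {s, sr^2, ...} -> 0, {sr, sr^3, ...} -> 0.
Now take the inner product of this character with each irreducible chi from the table, <chi_5*chi_1, chi> = (1/12) sum_C |C| (chi_5*chi_1)(C) conj(chi(C)):
  <chi_5*chi_1, chi_1> = (1/12)[1*(2)*conj(1) + 1*(-2)*conj(1) + 2*(1)*conj(1) + 2*(-1)*conj(1) + 3*(0)*conj(1) + 3*(0)*conj(1)]
      = (1/12)[(2) + (-2) + (2) + (-2) + (0) + (0)] = 0/12 = 0
  <chi_5*chi_1, chi_2> = (1/12)[1*(2)*conj(1) + 1*(-2)*conj(1) + 2*(1)*conj(1) + 2*(-1)*conj(1) + 3*(0)*conj(-1) + 3*(0)*conj(-1)]
      = (1/12)[(2) + (-2) + (2) + (-2) + (0) + (0)] = 0/12 = 0
  <chi_5*chi_1, chi_3> = (1/12)[1*(2)*conj(1) + 1*(-2)*conj(-1) + 2*(1)*conj(-1) + 2*(-1)*conj(1) + 3*(0)*conj(1) + 3*(0)*conj(-1)]
      = (1/12)[(2) + (2) + (-2) + (-2) + (0) + (0)] = 0/12 = 0
  <chi_5*chi_1, chi_4> = (1/12)[1*(2)*conj(1) + 1*(-2)*conj(-1) + 2*(1)*conj(-1) + 2*(-1)*conj(1) + 3*(0)*conj(-1) + 3*(0)*conj(1)]
      = (1/12)[(2) + (2) + (-2) + (-2) + (0) + (0)] = 0/12 = 0
  <chi_5*chi_1, chi_5> = (1/12)[1*(2)*conj(2) + 1*(-2)*conj(-2) + 2*(1)*conj(1) + 2*(-1)*conj(-1) + 3*(0)*conj(0) + 3*(0)*conj(0)]
      = (1/12)[(4) + (4) + (2) + (2) + (0) + (0)] = 12/12 = 1
  <chi_5*chi_1, chi_6> = (1/12)[1*(2)*conj(2) + 1*(-2)*conj(2) + 2*(1)*conj(-1) + 2*(-1)*conj(-1) + 3*(0)*conj(0) + 3*(0)*conj(0)]
      = (1/12)[(4) + (-4) + (-2) + (2) + (0) + (0)] = 0/12 = 0
Hence the multiplicities are chi_5: 1. Dimension check: dim(chi_5)*dim(chi_1) = 2*1 = 2 and sum (mult * dim) = 1*2 = 2.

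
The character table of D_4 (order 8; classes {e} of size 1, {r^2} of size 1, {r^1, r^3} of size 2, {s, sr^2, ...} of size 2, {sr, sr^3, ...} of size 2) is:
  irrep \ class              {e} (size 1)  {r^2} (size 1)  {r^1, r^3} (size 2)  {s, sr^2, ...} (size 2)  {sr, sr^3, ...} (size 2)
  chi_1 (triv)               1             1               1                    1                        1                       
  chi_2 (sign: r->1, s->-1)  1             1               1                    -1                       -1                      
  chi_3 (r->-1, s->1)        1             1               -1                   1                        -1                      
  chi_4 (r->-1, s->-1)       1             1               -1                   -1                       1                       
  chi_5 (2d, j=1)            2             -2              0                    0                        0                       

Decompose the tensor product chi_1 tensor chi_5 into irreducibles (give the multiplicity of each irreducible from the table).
chi_1 tensor chi_5 = chi_5 (all other irreducibles have multiplicity 0).

Details: The character of a tensor product is the pointwise product (chi_1 * chi_5)(C) = chi_1(C) * chi_5(C):
  {e}: (1)*(2), {r^2}: (1)*(-2), {r^1, r^3}: (1)*(0), {s, sr^2, ...}: (1)*(0), {sr, sr^3, ...}: (1)*(0)
so (chi_1 * chi_5) takes values
  {e} -> 2, {r^2} -> -2, {r^1, r^3} -> 0, {s, sr^2, ...} -> 0, {sr, sr^3, ...} -> 0.
Now take the inner product of this character with each irreducible chi from the table, <chi_1*chi_5, chi> = (1/8) sum_C |C| (chi_1*chi_5)(C) conj(chi(C)):
  <chi_1*chi_5, chi_1> = (1/8)[1*(2)*conj(1) + 1*(-2)*conj(1) + 2*(0)*conj(1) + 2*(0)*conj(1) + 2*(0)*conj(1)]
      = (1/8)[(2) + (-2) + (0) + (0) + (0)] = 0/8 = 0
  <chi_1*chi_5, chi_2> = (1/8)[1*(2)*conj(1) + 1*(-2)*conj(1) + 2*(0)*conj(1) + 2*(0)*conj(-1) + 2*(0)*conj(-1)]
      = (1/8)[(2) + (-2) + (0) + (0) + (0)] = 0/8 = 0
  <chi_1*chi_5, chi_3> = (1/8)[1*(2)*conj(1) + 1*(-2)*conj(1) + 2*(0)*conj(-1) + 2*(0)*conj(1) + 2*(0)*conj(-1)]
      = (1/8)[(2) + (-2) + (0) + (0) + (0)] = 0/8 = 0
  <chi_1*chi_5, chi_4> = (1/8)[1*(2)*conj(1) + 1*(-2)*conj(1) + 2*(0)*conj(-1) + 2*(0)*conj(-1) + 2*(0)*conj(1)]
      = (1/8)[(2) + (-2) + (0) + (0) + (0)] = 0/8 = 0
  <chi_1*chi_5, chi_5> = (1/8)[1*(2)*conj(2) + 1*(-2)*conj(-2) + 2*(0)*conj(0) + 2*(0)*conj(0) + 2*(0)*conj(0)]
      = (1/8)[(4) + (4) + (0) + (0) + (0)] = 8/8 = 1
Hence the multiplicities are chi_5: 1. Dimension check: dim(chi_1)*dim(chi_5) = 1*2 = 2 and sum (mult * dim) = 1*2 = 2.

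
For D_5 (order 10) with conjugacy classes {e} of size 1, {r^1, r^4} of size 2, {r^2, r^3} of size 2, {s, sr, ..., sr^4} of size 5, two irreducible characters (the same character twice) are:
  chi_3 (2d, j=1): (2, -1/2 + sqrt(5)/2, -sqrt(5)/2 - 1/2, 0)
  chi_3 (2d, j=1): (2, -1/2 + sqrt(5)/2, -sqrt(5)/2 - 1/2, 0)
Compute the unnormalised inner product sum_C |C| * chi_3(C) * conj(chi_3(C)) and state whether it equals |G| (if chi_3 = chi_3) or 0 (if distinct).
Sum = 10 = |G| = 10; so <chi_3, chi_3> = 1 (norm-1 confirms irreducibility).

Details: Compute term by term over conjugacy classes (|C| * chi_3(C) * conj(chi_3(C))):
  1*(2)*conj(2) + 2*(-1/2 + sqrt(5)/2)*conj(-1/2 + sqrt(5)/2) + 2*(-sqrt(5)/2 - 1/2)*conj(-sqrt(5)/2 - 1/2) + 5*(0)*conj(0)
  = (4) + (3 - sqrt(5)) + (sqrt(5) + 3) + (0)
  = 10.
Dividing by |G| = 10 gives 10/10 = 1, matching the row-orthogonality relation <chi_3, chi_3> = [chi_3 = chi_3].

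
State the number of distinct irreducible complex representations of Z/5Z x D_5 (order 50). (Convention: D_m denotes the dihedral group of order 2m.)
20

The number of irreducible complex representations of a finite group equals its number of conjugacy classes. For a direct product, #classes(G x H) = #classes(G) * #classes(H). Z/5Z has 5 classes (abelian), D_5 has 4 classes, so 5 * 4 = 20, so Z/5Z x D_5 (order 50) has exactly 20 irreducible complex representations.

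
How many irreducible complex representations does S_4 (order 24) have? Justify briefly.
5

Reasoning: The number of irreducible complex representations of a finite group equals its number of conjugacy classes. Conjugacy classes in S_4 correspond to cycle types, i.e. partitions of 4; there are p(4) = 5 of them, so S_4 (order 24) has exactly 5 irreducible complex representations.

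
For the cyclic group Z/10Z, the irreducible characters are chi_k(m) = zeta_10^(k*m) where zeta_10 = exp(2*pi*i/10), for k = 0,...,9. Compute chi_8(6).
chi_8(6) = zeta_10^48 = exp(-2*I*pi/5)

Solution. chi_8(6) = zeta_10^(8*6) = zeta_10^48. Since zeta_10^10 = 1, this equals zeta_10^8 = exp(2*pi*i*8/10) = exp(-2*I*pi/5).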